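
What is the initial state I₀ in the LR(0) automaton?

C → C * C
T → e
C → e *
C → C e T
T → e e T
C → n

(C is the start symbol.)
{ [C → . C * C], [C → . C e T], [C → . e *], [C → . n], [C' → . C] }

First, augment the grammar with C' → C
I₀ = CLOSURE({ [C' → . C] }):
  [C' → . C] has the dot before C: add [C → . C * C], [C → . e *], [C → . C e T], [C → . n]
No further items can be added.

I₀ = { [C → . C * C], [C → . C e T], [C → . e *], [C → . n], [C' → . C] }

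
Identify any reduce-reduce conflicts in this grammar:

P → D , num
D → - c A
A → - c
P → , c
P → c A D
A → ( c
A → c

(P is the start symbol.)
No reduce-reduce conflicts

A reduce-reduce conflict occurs when an LR(0) state has two complete items [A → α .] and [B → β .] — both call for a reduction, and with no lookahead the parser cannot choose between them.

Augment with P' → P and build the canonical LR(0) collection (I0 = CLOSURE({[P' → . P]}), then GOTO on every symbol after a dot until no new states appear). It has 18 states:
  I0: { [D → . - c A], [P → . , c], [P → . D , num], [P → . c A D], [P' → . P] }  — shift
  I1: { [P → , . c] }  — shift
  I2: { [D → - . c A] }  — shift
  I3: { [P → D . , num] }  — shift
  I4: { [P' → P .] }  — accept
  I5: { [A → . ( c], [A → . - c], [A → . c], [P → c . A D] }  — shift
  I6: { [A → ( . c] }  — shift
  I7: { [A → - . c] }  — shift
  I8: { [D → . - c A], [P → c A . D] }  — shift
  I9: { [A → c .] }  — reduce
  I10: { [P → c A D .] }  — reduce
  I11: { [A → - c .] }  — reduce
  I12: { [A → ( c .] }  — reduce
  I13: { [P → D , . num] }  — shift
  I14: { [P → D , num .] }  — reduce
  I15: { [A → . ( c], [A → . - c], [A → . c], [D → - c . A] }  — shift
  I16: { [D → - c A .] }  — reduce
  I17: { [P → , c .] }  — reduce

No state contains more than one complete item.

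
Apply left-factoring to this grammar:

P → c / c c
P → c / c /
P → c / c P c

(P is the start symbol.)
P → c / c P'
P' → c
P' → /
P' → P c

Left-factoring transforms A → αβ₁ | αβ₂ into A → αA' and A' → β₁ | β₂
(α is the longest common prefix among the alternatives). Repeat until
no nonterminal has two alternatives with a common prefix.

Round 1: P has alternatives sharing prefix 'c / c'. Introduce P': P → c / c P'
  Add: P' → c
  Add: P' → /
  Add: P' → P c

No remaining common prefixes — done.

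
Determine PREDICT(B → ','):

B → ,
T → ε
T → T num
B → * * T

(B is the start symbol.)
PREDICT(B → ',') = (FIRST(RHS) \ {ε}) ∪ (FOLLOW(B) if ε ∈ FIRST(RHS), i.e. RHS ⇒* ε)
FIRST(',') = { ',' }
ε ∉ FIRST(','), so FOLLOW(B) is not added.
PREDICT(B → ',') = { ',' }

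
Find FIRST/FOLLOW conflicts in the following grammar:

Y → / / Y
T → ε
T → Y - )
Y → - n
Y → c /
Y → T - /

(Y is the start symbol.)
Yes. T → Y '-' ')' with FOLLOW(T) on { '-' }

A FIRST/FOLLOW conflict occurs when a non-terminal N has a nullable alternative N → β (β ⇒* ε) and another alternative N → α with FIRST(α) ∩ FOLLOW(N) ≠ ∅: on such a lookahead the parser cannot decide between expanding α and letting N vanish via β.

Nullable non-terminals: T.
FIRST sets used below: FIRST(Y) = { '-', '/', 'c' }

T: nullable alternative(s) T → ε; FOLLOW(T) = { '-' }
  T → ε: FIRST \ {ε} = { } — this is the only nullable alternative, skip
  T → Y - ): FIRST \ {ε} = { '-', '/', 'c' } — overlaps FOLLOW(T) on { '-' }: CONFLICT

Y has no nullable alternative, so no FIRST/FOLLOW check is needed there.

So the grammar has 1 FIRST/FOLLOW conflict (marked CONFLICT above).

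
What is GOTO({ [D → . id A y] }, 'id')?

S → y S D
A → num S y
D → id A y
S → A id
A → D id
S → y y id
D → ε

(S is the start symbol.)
{ [A → . D id], [A → . num S y], [D → . id A y], [D → .], [D → id . A y] }

GOTO(I, 'id') = CLOSURE({ [A → αX.β] : [A → α.Xβ] ∈ I, X = 'id' })

Items with dot before 'id', with the dot advanced:
  [D → . id A y] → [D → id . A y]
Closure of the advanced items:
  [D → id . A y] has the dot before A: add [A → . num S y], [A → . D id]
  [A → . D id] has the dot before D: add [D → . id A y], [D → .]

GOTO = { [A → . D id], [A → . num S y], [D → . id A y], [D → .], [D → id . A y] }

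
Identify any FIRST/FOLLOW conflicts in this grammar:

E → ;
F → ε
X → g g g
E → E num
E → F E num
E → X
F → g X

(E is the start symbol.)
Yes. F → g X with FOLLOW(F) on { 'g' }

A FIRST/FOLLOW conflict occurs when a non-terminal N has a nullable alternative N → β (β ⇒* ε) and another alternative N → α with FIRST(α) ∩ FOLLOW(N) ≠ ∅: on such a lookahead the parser cannot decide between expanding α and letting N vanish via β.

Nullable non-terminals: F.

F: nullable alternative(s) F → ε; FOLLOW(F) = { ';', 'g' }
  F → ε: FIRST \ {ε} = { } — this is the only nullable alternative, skip
  F → g X: FIRST \ {ε} = { 'g' } — overlaps FOLLOW(F) on { 'g' }: CONFLICT

E, X have no nullable alternative, so no FIRST/FOLLOW check is needed there.

So the grammar has 1 FIRST/FOLLOW conflict (marked CONFLICT above).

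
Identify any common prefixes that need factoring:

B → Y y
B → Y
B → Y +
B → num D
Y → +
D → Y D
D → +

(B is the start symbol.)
Yes, B has productions with common prefix 'Y'

Left-factoring is needed when two productions for the same non-terminal
share a common prefix on the right-hand side.

Productions for B:
  B → Y y
  B → Y
  B → Y +
  B → num D
Productions for D:
  D → Y D
  D → +

Found common prefix 'Y' in productions for B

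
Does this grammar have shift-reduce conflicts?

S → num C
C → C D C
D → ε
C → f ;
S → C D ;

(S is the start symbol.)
No shift-reduce conflicts

A shift-reduce conflict occurs when an LR(0) state has both:
  - a complete (reduce) item [A → α .] (dot at the end), and
  - a shift item [B → β . c γ] (dot before a terminal).

Augment with S' → S and build the canonical LR(0) collection (I0 = CLOSURE({[S' → . S]}), then GOTO on every symbol after a dot until no new states appear). It has 11 states:
  I0: { [C → . C D C], [C → . f ;], [S → . C D ;], [S → . num C], [S' → . S] }  — shift
  I1: { [C → C . D C], [D → .], [S → C . D ;] }  — reduce
  I2: { [S' → S .] }  — accept
  I3: { [C → f . ;] }  — shift
  I4: { [C → . C D C], [C → . f ;], [S → num . C] }  — shift
  I5: { [C → C . D C], [D → .], [S → num C .] }  — 2 reduces
  I6: { [C → . C D C], [C → . f ;], [C → C D . C] }  — shift
  I7: { [C → C . D C], [C → C D C .], [D → .] }  — 2 reduces
  I8: { [C → f ; .] }  — reduce
  I9: { [C → . C D C], [C → . f ;], [C → C D . C], [S → C D . ;] }  — shift
  I10: { [S → C D ; .] }  — reduce

No state contains both a complete item and a shift item.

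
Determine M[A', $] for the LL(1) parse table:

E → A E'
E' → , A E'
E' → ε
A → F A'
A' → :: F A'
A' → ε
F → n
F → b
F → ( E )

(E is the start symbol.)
A' → ε

To find M[A', $], we find productions for A' where $ is in the predict set (PREDICT(N → α) = (FIRST(α) \ {ε}) ∪ (FOLLOW(N) if α ⇒* ε)).

Relevant sets:
  FOLLOW(A') = { $, ')', ',' }

A' → :: F A': PREDICT = { '::' }
A' → ε: PREDICT = { $, ')', ',' }
  $ is in predict set, so this production goes in M[A', $]

M[A', $] = A' → ε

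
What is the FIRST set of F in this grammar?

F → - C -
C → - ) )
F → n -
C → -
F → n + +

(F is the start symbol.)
{ '-', 'n' }

From F → - C -:
  - '-' is a terminal: add '-' and stop
From F → n -:
  - n is a terminal: add 'n' and stop
From F → n + +:
  - n is a terminal: add 'n' and stop

Collecting: FIRST(F) = { '-', 'n' }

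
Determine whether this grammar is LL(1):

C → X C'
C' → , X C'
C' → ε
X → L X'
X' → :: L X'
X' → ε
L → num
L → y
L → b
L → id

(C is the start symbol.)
A grammar is LL(1) if for each non-terminal N with multiple productions, the predict sets of those productions are pairwise disjoint, where PREDICT(N → α) = (FIRST(α) \ {ε}) ∪ (FOLLOW(N) if α ⇒* ε).

Relevant sets:
  FOLLOW(C') = { $ }
  FOLLOW(X') = { $, ',' }

For C':
  PREDICT(C' → ',' X C') = { ',' }
  PREDICT(C' → ε) = { $ }
For X':
  PREDICT(X' → :: L X') = { '::' }
  PREDICT(X' → ε) = { $, ',' }
For L:
  PREDICT(L → num) = { 'num' }
  PREDICT(L → y) = { 'y' }
  PREDICT(L → b) = { 'b' }
  PREDICT(L → id) = { 'id' }
C, X have a single production, so nothing to check there.

All predict sets are disjoint. The grammar IS LL(1).

Answer: Yes, the grammar is LL(1).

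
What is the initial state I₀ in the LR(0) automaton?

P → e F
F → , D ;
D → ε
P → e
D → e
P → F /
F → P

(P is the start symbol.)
First, augment the grammar with P' → P
I₀ = CLOSURE({ [P' → . P] }):
  [P' → . P] has the dot before P: add [P → . e F], [P → . e], [P → . F /]
  [P → . F /] has the dot before F: add [F → . , D ;], [F → . P]
No further items can be added.

I₀ = { [F → . , D ;], [F → . P], [P → . F /], [P → . e F], [P → . e], [P' → . P] }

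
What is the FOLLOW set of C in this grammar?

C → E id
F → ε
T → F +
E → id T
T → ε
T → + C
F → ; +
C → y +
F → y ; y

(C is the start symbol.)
{ $, 'id' }

C is the start symbol, so $ ∈ FOLLOW(C).
In T → + C: C is at the end, add FOLLOW(T)

The FOLLOW sets referred to above (computed the same way, to a fixed point):
  FOLLOW(T) = { 'id' }

Taking the union: FOLLOW(C) = { $, 'id' }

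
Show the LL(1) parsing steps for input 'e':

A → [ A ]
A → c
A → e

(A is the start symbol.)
LL(1) parsing maintains a stack (initially the start symbol over $) and the input. At each step: if the stack top is a terminal, match it against the current input token; if it is a non-terminal N, replace it with the RHS of M[N, lookahead] (the unique production whose predict set contains the lookahead).

Stack is shown with the top on the left.

Stack  Input  Action
--------------------
A $    e $    output A → e
e $    e $    match 'e'
$      $      accept

The string is accepted.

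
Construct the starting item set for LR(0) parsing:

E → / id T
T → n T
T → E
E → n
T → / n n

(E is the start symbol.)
First, augment the grammar with E' → E
I₀ = CLOSURE({ [E' → . E] }):
  [E' → . E] has the dot before E: add [E → . / id T], [E → . n]
No further items can be added.

I₀ = { [E → . / id T], [E → . n], [E' → . E] }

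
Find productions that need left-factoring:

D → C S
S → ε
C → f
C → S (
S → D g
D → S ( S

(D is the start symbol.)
No, left-factoring is not needed

Left-factoring is needed when two productions for the same non-terminal
share a common prefix on the right-hand side.

Productions for D:
  D → C S
  D → S ( S
Productions for S:
  S → ε
  S → D g
Productions for C:
  C → f
  C → S (

No common prefixes found.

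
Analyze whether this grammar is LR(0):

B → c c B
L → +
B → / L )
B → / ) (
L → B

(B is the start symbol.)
Yes, the grammar is LR(0)

Augment with B' → B and build the canonical LR(0) collection (I0 = CLOSURE({[B' → . B]}), then GOTO on every symbol after a dot until no new states appear). It has 12 states:
  I0: { [B → . / ) (], [B → . / L )], [B → . c c B], [B' → . B] }  — shift
  I1: { [B → . / ) (], [B → . / L )], [B → . c c B], [B → / . ) (], [B → / . L )], [L → . +], [L → . B] }  — shift
  I2: { [B' → B .] }  — accept
  I3: { [B → c . c B] }  — shift
  I4: { [B → . / ) (], [B → . / L )], [B → . c c B], [B → c c . B] }  — shift
  I5: { [B → c c B .] }  — reduce
  I6: { [B → / ) . (] }  — shift
  I7: { [L → + .] }  — reduce
  I8: { [L → B .] }  — reduce
  I9: { [B → / L . )] }  — shift
  I10: { [B → / L ) .] }  — reduce
  I11: { [B → / ) ( .] }  — reduce

Every state is either a pure shift/goto state or contains exactly one complete item and nothing to shift — no conflicts. The grammar is LR(0).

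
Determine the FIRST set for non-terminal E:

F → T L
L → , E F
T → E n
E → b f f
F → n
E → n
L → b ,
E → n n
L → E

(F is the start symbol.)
{ 'b', 'n' }

To compute FIRST(E), examine every production with E on the left-hand side, reading each right-hand side left to right until a non-nullable symbol is reached.

From E → b f f:
  - b is a terminal: add 'b' and stop
From E → n:
  - n is a terminal: add 'n' and stop
From E → n n:
  - n is a terminal: add 'n' and stop

Collecting: FIRST(E) = { 'b', 'n' }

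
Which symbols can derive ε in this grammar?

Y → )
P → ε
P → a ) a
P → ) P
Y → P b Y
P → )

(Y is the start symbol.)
A non-terminal is nullable if it can derive ε (the empty string): either it has an ε-production, or it has a production whose right-hand side consists entirely of nullable non-terminals.

ε-productions: P → ε
So P is immediately nullable.
No further non-terminal can be added: every production for the remaining non-terminals contains a terminal or a non-nullable non-terminal.
Nullable = { 'P' }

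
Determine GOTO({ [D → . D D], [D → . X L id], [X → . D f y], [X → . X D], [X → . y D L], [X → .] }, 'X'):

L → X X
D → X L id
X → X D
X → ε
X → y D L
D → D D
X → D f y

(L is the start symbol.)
GOTO(I, 'X') = CLOSURE({ [A → αX.β] : [A → α.Xβ] ∈ I, X = 'X' })

Items with dot before 'X', with the dot advanced:
  [D → . X L id] → [D → X . L id]
  [X → . X D] → [X → X . D]
Closure of the advanced items:
  [D → X . L id] has the dot before L: add [L → . X X]
  [X → X . D] has the dot before D: add [D → . X L id], [D → . D D]
  [L → . X X] has the dot before X: add [X → . X D], [X → .], [X → . y D L], [X → . D f y]

GOTO = { [D → . D D], [D → . X L id], [D → X . L id], [L → . X X], [X → . D f y], [X → . X D], [X → . y D L], [X → .], [X → X . D] }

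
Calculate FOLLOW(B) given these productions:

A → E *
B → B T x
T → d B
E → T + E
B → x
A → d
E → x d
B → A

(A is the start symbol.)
In B → B T x: B is followed by T x, add FIRST(T x) \ {ε} = { 'd' }
In T → d B: B is at the end, add FOLLOW(T)

The FOLLOW sets referred to above (computed the same way, to a fixed point):
  FOLLOW(T) = { '+', 'x' }

Taking the union: FOLLOW(B) = { '+', 'd', 'x' }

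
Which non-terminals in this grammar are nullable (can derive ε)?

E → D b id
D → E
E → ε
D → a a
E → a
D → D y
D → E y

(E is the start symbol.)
{ 'D', 'E' }

A non-terminal is nullable if it can derive ε (the empty string): either it has an ε-production, or it has a production whose right-hand side consists entirely of nullable non-terminals.

ε-productions: E → ε
So E is immediately nullable.
D → E: every symbol on the right is nullable, so D is nullable too.
Every non-terminal is now nullable.
Nullable = { 'D', 'E' }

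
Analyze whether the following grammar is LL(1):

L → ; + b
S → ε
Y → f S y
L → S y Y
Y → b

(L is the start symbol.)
A grammar is LL(1) if for each non-terminal N with multiple productions, the predict sets of those productions are pairwise disjoint, where PREDICT(N → α) = (FIRST(α) \ {ε}) ∪ (FOLLOW(N) if α ⇒* ε).

Relevant sets:
  FIRST(S) = { ε }

For L:
  PREDICT(L → ';' '+' b) = { ';' }
  PREDICT(L → S y Y) = { 'y' }
For Y:
  PREDICT(Y → f S y) = { 'f' }
  PREDICT(Y → b) = { 'b' }
S has a single production, so nothing to check there.

All predict sets are disjoint. The grammar IS LL(1).

Answer: Yes, the grammar is LL(1).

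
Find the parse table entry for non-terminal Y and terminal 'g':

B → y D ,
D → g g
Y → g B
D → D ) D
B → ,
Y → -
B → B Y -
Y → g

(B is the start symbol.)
To find M[Y, 'g'], we find productions for Y where 'g' is in the predict set (PREDICT(N → α) = (FIRST(α) \ {ε}) ∪ (FOLLOW(N) if α ⇒* ε)).

Y → g B: PREDICT = { 'g' }
  'g' is in predict set, so this production goes in M[Y, 'g']
Y → -: PREDICT = { '-' }
Y → g: PREDICT = { 'g' }
  'g' is in predict set, so this production goes in M[Y, 'g']

M[Y, 'g'] = Y → g B, Y → g  (a multiply-defined cell — the grammar is not LL(1))

Answer: Y → g B, Y → g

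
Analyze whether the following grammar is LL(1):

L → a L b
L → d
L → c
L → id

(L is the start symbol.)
Yes, the grammar is LL(1).

For L:
  PREDICT(L → a L b) = { 'a' }
  PREDICT(L → d) = { 'd' }
  PREDICT(L → c) = { 'c' }
  PREDICT(L → id) = { 'id' }

All predict sets are disjoint. The grammar IS LL(1).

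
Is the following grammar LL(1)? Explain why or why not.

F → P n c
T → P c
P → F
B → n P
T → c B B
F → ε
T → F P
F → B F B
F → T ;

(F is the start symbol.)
No. Predict set conflict for F: { ';', 'c', 'n' }

A grammar is LL(1) if for each non-terminal N with multiple productions, the predict sets of those productions are pairwise disjoint, where PREDICT(N → α) = (FIRST(α) \ {ε}) ∪ (FOLLOW(N) if α ⇒* ε).

Relevant sets:
  FIRST(P) = { ';', 'c', 'n', ε }
  FIRST(B) = { 'n' }
  FIRST(T) = { ';', 'c', 'n', ε }
  FIRST(F) = { ';', 'c', 'n', ε }
  FOLLOW(F) = { $, ';', 'c', 'n' }
  FOLLOW(T) = { ';' }

For F:
  PREDICT(F → P n c) = { ';', 'c', 'n' }
  PREDICT(F → ε) = { $, ';', 'c', 'n' }
  PREDICT(F → B F B) = { 'n' }
  PREDICT(F → T ';') = { ';', 'c', 'n' }
For T:
  PREDICT(T → P c) = { ';', 'c', 'n' }
  PREDICT(T → c B B) = { 'c' }
  PREDICT(T → F P) = { ';', 'c', 'n' }
P, B have a single production, so nothing to check there.

Conflict found: Predict set conflict for F: { ';', 'c', 'n' }
The grammar is NOT LL(1).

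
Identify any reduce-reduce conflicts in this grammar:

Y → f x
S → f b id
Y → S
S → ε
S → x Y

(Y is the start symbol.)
No reduce-reduce conflicts

A reduce-reduce conflict occurs when an LR(0) state has two complete items [A → α .] and [B → β .] — both call for a reduction, and with no lookahead the parser cannot choose between them.

Augment with Y' → Y and build the canonical LR(0) collection (I0 = CLOSURE({[Y' → . Y]}), then GOTO on every symbol after a dot until no new states appear). It has 9 states:
  I0: { [S → . f b id], [S → . x Y], [S → .], [Y → . S], [Y → . f x], [Y' → . Y] }  — shift, reduce
  I1: { [Y → S .] }  — reduce
  I2: { [Y' → Y .] }  — accept
  I3: { [S → f . b id], [Y → f . x] }  — shift
  I4: { [S → . f b id], [S → . x Y], [S → .], [S → x . Y], [Y → . S], [Y → . f x] }  — shift, reduce
  I5: { [S → x Y .] }  — reduce
  I6: { [S → f b . id] }  — shift
  I7: { [Y → f x .] }  — reduce
  I8: { [S → f b id .] }  — reduce

No state contains more than one complete item.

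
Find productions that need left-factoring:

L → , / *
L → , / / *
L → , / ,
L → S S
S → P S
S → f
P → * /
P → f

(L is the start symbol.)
Yes, L has productions with common prefix ', /'

Left-factoring is needed when two productions for the same non-terminal
share a common prefix on the right-hand side.

Productions for L:
  L → , / *
  L → , / / *
  L → , / ,
  L → S S
Productions for S:
  S → P S
  S → f
Productions for P:
  P → * /
  P → f

Found common prefix ', /' in productions for L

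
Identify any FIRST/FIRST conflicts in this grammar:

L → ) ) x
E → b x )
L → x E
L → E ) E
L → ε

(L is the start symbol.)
FIRST sets of the non-terminals at (or reachable through a nullable prefix from) the front of some alternative:
  FIRST(E) = { 'b' }

Productions for L:
  L → ) ) x: FIRST = { ')' }
  L → x E: FIRST = { 'x' }
  L → E ) E: FIRST = { 'b' }
  L → ε: FIRST = { ε }
E has only one production, so no FIRST/FIRST conflict is possible there.

All alternatives of each non-terminal have pairwise disjoint FIRST sets.

Answer: No FIRST/FIRST conflicts.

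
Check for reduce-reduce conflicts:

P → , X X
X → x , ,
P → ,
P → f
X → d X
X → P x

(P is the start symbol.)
A reduce-reduce conflict occurs when an LR(0) state has two complete items [A → α .] and [B → β .] — both call for a reduction, and with no lookahead the parser cannot choose between them.

Augment with P' → P and build the canonical LR(0) collection (I0 = CLOSURE({[P' → . P]}), then GOTO on every symbol after a dot until no new states appear). It has 13 states:
  I0: { [P → . , X X], [P → . ,], [P → . f], [P' → . P] }  — shift
  I1: { [P → , . X X], [P → , .], [P → . , X X], [P → . ,], [P → . f], [X → . P x], [X → . d X], [X → . x , ,] }  — shift, reduce
  I2: { [P' → P .] }  — accept
  I3: { [P → f .] }  — reduce
  I4: { [X → P . x] }  — shift
  I5: { [P → , X . X], [P → . , X X], [P → . ,], [P → . f], [X → . P x], [X → . d X], [X → . x , ,] }  — shift
  I6: { [P → . , X X], [P → . ,], [P → . f], [X → . P x], [X → . d X], [X → . x , ,], [X → d . X] }  — shift
  I7: { [X → x . , ,] }  — shift
  I8: { [X → x , . ,] }  — shift
  I9: { [X → x , , .] }  — reduce
  I10: { [X → d X .] }  — reduce
  I11: { [P → , X X .] }  — reduce
  I12: { [X → P x .] }  — reduce

No state contains more than one complete item.

Answer: No reduce-reduce conflicts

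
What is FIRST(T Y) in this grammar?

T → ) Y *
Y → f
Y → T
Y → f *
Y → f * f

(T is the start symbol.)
FIRST sets of the non-terminals involved (from the grammar, by fixed-point iteration):
  FIRST(T) = { ')' }

To compute FIRST(T Y), process the symbols left to right:
Symbol T is a non-terminal. Add FIRST(T) \ {ε} = { ')' }
T is not nullable (ε ∉ FIRST(T)), so stop here.
FIRST(T Y) = { ')' }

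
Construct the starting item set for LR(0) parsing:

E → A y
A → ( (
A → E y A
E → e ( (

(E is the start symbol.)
First, augment the grammar with E' → E
I₀ = CLOSURE({ [E' → . E] }):
  [E' → . E] has the dot before E: add [E → . A y], [E → . e ( (]
  [E → . A y] has the dot before A: add [A → . ( (], [A → . E y A]
No further items can be added.

I₀ = { [A → . ( (], [A → . E y A], [E → . A y], [E → . e ( (], [E' → . E] }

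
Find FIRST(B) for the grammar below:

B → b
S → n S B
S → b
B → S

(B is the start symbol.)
To compute FIRST(B), examine every production with B on the left-hand side, reading each right-hand side left to right until a non-nullable symbol is reached.

FIRST sets of the other non-terminals involved (by the same procedure, iterated to a fixed point):
  FIRST(S) = { 'b', 'n' }

From B → b:
  - b is a terminal: add 'b' and stop
From B → S:
  - S is a non-terminal: add FIRST(S) \ {ε} = { 'b', 'n' }
    S is not nullable, so stop

Collecting: FIRST(B) = { 'b', 'n' }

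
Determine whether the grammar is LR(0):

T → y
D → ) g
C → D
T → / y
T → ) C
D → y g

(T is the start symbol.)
A grammar is LR(0) if no state in the canonical LR(0) collection has:
  - both a shift item (dot before a terminal) and a complete item (shift-reduce conflict), or
  - two or more complete items (reduce-reduce conflict; the accept item [T' → T .] counts as a complete item here).

Augment with T' → T and build the canonical LR(0) collection (I0 = CLOSURE({[T' → . T]}), then GOTO on every symbol after a dot until no new states appear). It has 12 states:
  I0: { [T → . ) C], [T → . / y], [T → . y], [T' → . T] }  — shift
  I1: { [C → . D], [D → . ) g], [D → . y g], [T → ) . C] }  — shift
  I2: { [T → / . y] }  — shift
  I3: { [T' → T .] }  — accept
  I4: { [T → y .] }  — reduce
  I5: { [T → / y .] }  — reduce
  I6: { [D → ) . g] }  — shift
  I7: { [T → ) C .] }  — reduce
  I8: { [C → D .] }  — reduce
  I9: { [D → y . g] }  — shift
  I10: { [D → y g .] }  — reduce
  I11: { [D → ) g .] }  — reduce

Every state is either a pure shift/goto state or contains exactly one complete item and nothing to shift — no conflicts. The grammar is LR(0).

Answer: Yes, the grammar is LR(0)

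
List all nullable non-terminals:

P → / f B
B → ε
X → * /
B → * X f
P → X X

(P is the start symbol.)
{ 'B' }

A non-terminal is nullable if it can derive ε (the empty string): either it has an ε-production, or it has a production whose right-hand side consists entirely of nullable non-terminals.

ε-productions: B → ε
So B is immediately nullable.
No further non-terminal can be added: every production for the remaining non-terminals contains a terminal or a non-nullable non-terminal.
Nullable = { 'B' }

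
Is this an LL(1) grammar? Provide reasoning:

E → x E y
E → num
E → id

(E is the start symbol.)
For E:
  PREDICT(E → x E y) = { 'x' }
  PREDICT(E → num) = { 'num' }
  PREDICT(E → id) = { 'id' }

All predict sets are disjoint. The grammar IS LL(1).

Answer: Yes, the grammar is LL(1).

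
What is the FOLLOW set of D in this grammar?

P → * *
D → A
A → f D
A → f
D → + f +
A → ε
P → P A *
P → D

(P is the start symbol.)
{ $, '*', 'f' }

To compute FOLLOW(D), find every occurrence of D on a right-hand side N → α D β: add FIRST(β) \ {ε}, and if β is empty or nullable also add FOLLOW(N). Iterate to a fixed point.

In A → f D: D is at the end, add FOLLOW(A)
In P → D: D is at the end, add FOLLOW(P)

The FOLLOW sets referred to above (computed the same way, to a fixed point):
  FOLLOW(A) = { $, '*', 'f' }
  FOLLOW(P) = { $, '*', 'f' }

Taking the union: FOLLOW(D) = { $, '*', 'f' }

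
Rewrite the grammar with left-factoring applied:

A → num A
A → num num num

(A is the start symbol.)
A → num A'
A' → A
A' → num num

Left-factoring transforms A → αβ₁ | αβ₂ into A → αA' and A' → β₁ | β₂
(α is the longest common prefix among the alternatives). Repeat until
no nonterminal has two alternatives with a common prefix.

Round 1: A has alternatives sharing prefix 'num'. Introduce A': A → num A'
  Add: A' → A
  Add: A' → num num

No remaining common prefixes — done.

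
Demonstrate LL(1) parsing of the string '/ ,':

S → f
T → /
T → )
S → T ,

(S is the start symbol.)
LL(1) parsing maintains a stack (initially the start symbol over $) and the input. At each step: if the stack top is a terminal, match it against the current input token; if it is a non-terminal N, replace it with the RHS of M[N, lookahead] (the unique production whose predict set contains the lookahead).

Stack is shown with the top on the left.

Stack  Input  Action
--------------------
S $    / , $  output S → T ,
T , $  / , $  output T → /
/ , $  / , $  match '/'
, $    , $    match ','
$      $      accept

The string is accepted.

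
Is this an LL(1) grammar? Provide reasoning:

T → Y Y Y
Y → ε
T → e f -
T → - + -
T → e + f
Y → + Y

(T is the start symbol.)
Relevant sets:
  FIRST(Y) = { '+', ε }
  FOLLOW(T) = { $ }
  FOLLOW(Y) = { $, '+' }

For T:
  PREDICT(T → Y Y Y) = { $, '+' }
  PREDICT(T → e f '-') = { 'e' }
  PREDICT(T → '-' '+' '-') = { '-' }
  PREDICT(T → e '+' f) = { 'e' }
For Y:
  PREDICT(Y → ε) = { $, '+' }
  PREDICT(Y → '+' Y) = { '+' }

Conflict found: Predict set conflict for T: { 'e' }
The grammar is NOT LL(1).

Answer: No. Predict set conflict for T: { 'e' }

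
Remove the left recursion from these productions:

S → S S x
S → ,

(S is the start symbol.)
S is directly left-recursive. The standard transformation for
  A → A α₁ | ... | A α_m | β₁ | ... | β_n
is
  A  → β₁ A' | ... | β_n A'
  A' → α₁ A' | ... | α_m A' | ε

S → , becomes S → , S'
S → S S x becomes S' → S x S'
Add S' → ε

Resulting grammar:
S → , S'
S' → S x S'
S' → ε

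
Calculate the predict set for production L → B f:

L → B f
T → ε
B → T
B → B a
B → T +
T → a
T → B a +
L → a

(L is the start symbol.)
{ '+', 'a', 'f' }

PREDICT(L → B f) = (FIRST(RHS) \ {ε}) ∪ (FOLLOW(L) if ε ∈ FIRST(RHS), i.e. RHS ⇒* ε)
FIRST(B) = { '+', 'a', ε }
FIRST(B f) = { '+', 'a', 'f' }
ε ∉ FIRST(B f), so FOLLOW(L) is not added.
PREDICT(L → B f) = { '+', 'a', 'f' }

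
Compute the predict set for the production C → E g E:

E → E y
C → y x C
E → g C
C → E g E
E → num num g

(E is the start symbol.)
PREDICT(C → E g E) = (FIRST(RHS) \ {ε}) ∪ (FOLLOW(C) if ε ∈ FIRST(RHS), i.e. RHS ⇒* ε)
FIRST(E) = { 'g', 'num' }
FIRST(E g E) = { 'g', 'num' }
ε ∉ FIRST(E g E), so FOLLOW(C) is not added.
PREDICT(C → E g E) = { 'g', 'num' }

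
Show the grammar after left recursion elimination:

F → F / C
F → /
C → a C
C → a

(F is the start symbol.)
F is directly left-recursive. The standard transformation for
  A → A α₁ | ... | A α_m | β₁ | ... | β_n
is
  A  → β₁ A' | ... | β_n A'
  A' → α₁ A' | ... | α_m A' | ε

F → / becomes F → / F'
F → F / C becomes F' → / C F'
Add F' → ε

Productions for other non-terminals are unchanged:
  C → a C
  C → a

Resulting grammar:
F → / F'
F' → / C F'
F' → ε
C → a C
C → a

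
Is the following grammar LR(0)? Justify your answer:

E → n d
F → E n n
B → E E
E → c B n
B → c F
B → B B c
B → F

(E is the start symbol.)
No. Reduce-reduce conflict: [B → F .] and [B → c F .]

Augment with E' → E and build the canonical LR(0) collection (I0 = CLOSURE({[E' → . E]}), then GOTO on every symbol after a dot until no new states appear). It has 16 states:
  I0: { [E → . c B n], [E → . n d], [E' → . E] }  — shift
  I1: { [E' → E .] }  — accept
  I2: { [B → . B B c], [B → . E E], [B → . F], [B → . c F], [E → . c B n], [E → . n d], [E → c . B n], [F → . E n n] }  — shift
  I3: { [E → n . d] }  — shift
  I4: { [E → n d .] }  — reduce
  I5: { [B → . B B c], [B → . E E], [B → . F], [B → . c F], [B → B . B c], [E → . c B n], [E → . n d], [E → c B . n], [F → . E n n] }  — shift
  I6: { [B → E . E], [E → . c B n], [E → . n d], [F → E . n n] }  — shift
  I7: { [B → F .] }  — reduce
  I8: { [B → . B B c], [B → . E E], [B → . F], [B → . c F], [B → c . F], [E → . c B n], [E → . n d], [E → c . B n], [F → . E n n] }  — shift
  I9: { [B → F .], [B → c F .] }  — 2 reduces
  I10: { [B → E E .] }  — reduce
  I11: { [E → n . d], [F → E n . n] }  — shift
  I12: { [F → E n n .] }  — reduce
  I13: { [B → . B B c], [B → . E E], [B → . F], [B → . c F], [B → B . B c], [B → B B . c], [E → . c B n], [E → . n d], [F → . E n n] }  — shift
  I14: { [E → c B n .], [E → n . d] }  — shift, reduce
  I15: { [B → . B B c], [B → . E E], [B → . F], [B → . c F], [B → B B c .], [B → c . F], [E → . c B n], [E → . n d], [E → c . B n], [F → . E n n] }  — shift, reduce

Conflict in state I9:
  Reduce-reduce conflict: [B → F .] and [B → c F .]
So the grammar is NOT LR(0).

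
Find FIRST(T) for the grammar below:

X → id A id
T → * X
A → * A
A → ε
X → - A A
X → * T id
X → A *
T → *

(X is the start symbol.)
To compute FIRST(T), examine every production with T on the left-hand side, reading each right-hand side left to right until a non-nullable symbol is reached.

From T → * X:
  - '*' is a terminal: add '*' and stop
From T → *:
  - '*' is a terminal: add '*' and stop

Collecting: FIRST(T) = { '*' }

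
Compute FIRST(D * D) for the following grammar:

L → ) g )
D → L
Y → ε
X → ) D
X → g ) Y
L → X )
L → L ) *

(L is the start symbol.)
{ ')', 'g' }

FIRST sets of the non-terminals involved (from the grammar, by fixed-point iteration):
  FIRST(D) = { ')', 'g' }

To compute FIRST(D * D), process the symbols left to right:
Symbol D is a non-terminal. Add FIRST(D) \ {ε} = { ')', 'g' }
D is not nullable (ε ∉ FIRST(D)), so stop here.
FIRST(D * D) = { ')', 'g' }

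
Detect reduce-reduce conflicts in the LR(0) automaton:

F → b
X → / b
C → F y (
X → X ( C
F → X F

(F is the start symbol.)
A reduce-reduce conflict occurs when an LR(0) state has two complete items [A → α .] and [B → β .] — both call for a reduction, and with no lookahead the parser cannot choose between them.

Augment with F' → F and build the canonical LR(0) collection (I0 = CLOSURE({[F' → . F]}), then GOTO on every symbol after a dot until no new states appear). It has 12 states:
  I0: { [F → . X F], [F → . b], [F' → . F], [X → . / b], [X → . X ( C] }  — shift
  I1: { [X → / . b] }  — shift
  I2: { [F' → F .] }  — accept
  I3: { [F → . X F], [F → . b], [F → X . F], [X → . / b], [X → . X ( C], [X → X . ( C] }  — shift
  I4: { [F → b .] }  — reduce
  I5: { [C → . F y (], [F → . X F], [F → . b], [X → . / b], [X → . X ( C], [X → X ( . C] }  — shift
  I6: { [F → X F .] }  — reduce
  I7: { [X → X ( C .] }  — reduce
  I8: { [C → F . y (] }  — shift
  I9: { [C → F y . (] }  — shift
  I10: { [C → F y ( .] }  — reduce
  I11: { [X → / b .] }  — reduce

No state contains more than one complete item.

Answer: No reduce-reduce conflicts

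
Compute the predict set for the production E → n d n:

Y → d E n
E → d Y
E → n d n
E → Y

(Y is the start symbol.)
PREDICT(E → n d n) = (FIRST(RHS) \ {ε}) ∪ (FOLLOW(E) if ε ∈ FIRST(RHS), i.e. RHS ⇒* ε)
FIRST(n d n) = { 'n' }
ε ∉ FIRST(n d n), so FOLLOW(E) is not added.
PREDICT(E → n d n) = { 'n' }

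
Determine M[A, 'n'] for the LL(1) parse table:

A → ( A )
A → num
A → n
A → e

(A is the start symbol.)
To find M[A, 'n'], we find productions for A where 'n' is in the predict set (PREDICT(N → α) = (FIRST(α) \ {ε}) ∪ (FOLLOW(N) if α ⇒* ε)).

A → ( A ): PREDICT = { '(' }
A → num: PREDICT = { 'num' }
A → n: PREDICT = { 'n' }
  'n' is in predict set, so this production goes in M[A, 'n']
A → e: PREDICT = { 'e' }

M[A, 'n'] = A → n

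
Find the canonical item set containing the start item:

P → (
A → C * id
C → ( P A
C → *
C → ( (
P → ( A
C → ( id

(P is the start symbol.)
{ [P → . ( A], [P → . (], [P' → . P] }

First, augment the grammar with P' → P
I₀ = CLOSURE({ [P' → . P] }):
  [P' → . P] has the dot before P: add [P → . (], [P → . ( A]
No further items can be added.

I₀ = { [P → . ( A], [P → . (], [P' → . P] }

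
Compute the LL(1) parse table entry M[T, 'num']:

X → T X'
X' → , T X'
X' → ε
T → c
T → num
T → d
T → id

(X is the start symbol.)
T → num

To find M[T, 'num'], we find productions for T where 'num' is in the predict set (PREDICT(N → α) = (FIRST(α) \ {ε}) ∪ (FOLLOW(N) if α ⇒* ε)).

T → c: PREDICT = { 'c' }
T → num: PREDICT = { 'num' }
  'num' is in predict set, so this production goes in M[T, 'num']
T → d: PREDICT = { 'd' }
T → id: PREDICT = { 'id' }

M[T, 'num'] = T → num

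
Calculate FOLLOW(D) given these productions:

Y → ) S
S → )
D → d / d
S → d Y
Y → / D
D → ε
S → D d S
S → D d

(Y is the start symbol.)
In Y → / D: D is at the end, add FOLLOW(Y)
In S → D d S: D is followed by d S, add FIRST(d S) \ {ε} = { 'd' }
In S → D d: D is followed by d, add FIRST(d) \ {ε} = { 'd' }

The FOLLOW sets referred to above (computed the same way, to a fixed point):
  FOLLOW(Y) = { $ }

Taking the union: FOLLOW(D) = { $, 'd' }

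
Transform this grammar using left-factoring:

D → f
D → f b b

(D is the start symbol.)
D → f D'
D' → ε
D' → b b

Left-factoring transforms A → αβ₁ | αβ₂ into A → αA' and A' → β₁ | β₂
(α is the longest common prefix among the alternatives). Repeat until
no nonterminal has two alternatives with a common prefix.

Round 1: D has alternatives sharing prefix 'f'. Introduce D': D → f D'
  Add: D' → ε
  Add: D' → b b

No remaining common prefixes — done.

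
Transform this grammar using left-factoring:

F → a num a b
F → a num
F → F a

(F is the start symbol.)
Left-factoring transforms A → αβ₁ | αβ₂ into A → αA' and A' → β₁ | β₂
(α is the longest common prefix among the alternatives). Repeat until
no nonterminal has two alternatives with a common prefix.

Round 1: F has alternatives sharing prefix 'a num'. Introduce F': F → a num F'
  Add: F' → a b
  Add: F' → ε

No remaining common prefixes — done.

Resulting grammar:
F → a num F'
F' → a b
F' → ε
F → F a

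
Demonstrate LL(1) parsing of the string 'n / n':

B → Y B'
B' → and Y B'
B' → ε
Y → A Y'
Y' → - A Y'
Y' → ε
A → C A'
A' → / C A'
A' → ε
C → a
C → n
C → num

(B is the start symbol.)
LL(1) parsing maintains a stack (initially the start symbol over $) and the input. At each step: if the stack top is a terminal, match it against the current input token; if it is a non-terminal N, replace it with the RHS of M[N, lookahead] (the unique production whose predict set contains the lookahead).

Stack is shown with the top on the left.

Stack           Input    Action
-------------------------------
B $             n / n $  output B → Y B'
Y B' $          n / n $  output Y → A Y'
A Y' B' $       n / n $  output A → C A'
C A' Y' B' $    n / n $  output C → n
n A' Y' B' $    n / n $  match 'n'
A' Y' B' $      / n $    output A' → / C A'
/ C A' Y' B' $  / n $    match '/'
C A' Y' B' $    n $      output C → n
n A' Y' B' $    n $      match 'n'
A' Y' B' $      $        output A' → ε
Y' B' $         $        output Y' → ε
B' $            $        output B' → ε
$               $        accept

The string is accepted.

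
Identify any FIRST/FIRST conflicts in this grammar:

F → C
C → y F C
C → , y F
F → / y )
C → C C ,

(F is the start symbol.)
A FIRST/FIRST conflict occurs when two productions N → α and N → β for the same non-terminal have FIRST(α) ∩ FIRST(β) ≠ ∅ (with ε ∈ FIRST of a nullable right-hand side, so two nullable alternatives also conflict).

FIRST sets of the non-terminals at (or reachable through a nullable prefix from) the front of some alternative:
  FIRST(C) = { ',', 'y' }

Productions for F:
  F → C: FIRST = { ',', 'y' }
  F → / y ): FIRST = { '/' }
Productions for C:
  C → y F C: FIRST = { 'y' }
  C → , y F: FIRST = { ',' }
  C → C C ,: FIRST = { ',', 'y' }

Conflict for C: C → y F C and C → C C ,
  Overlap: { 'y' }
Conflict for C: C → , y F and C → C C ,
  Overlap: { ',' }

Answer: Yes. C → y F C / C → C C ',' on { 'y' }; C → ',' y F / C → C C ',' on { ',' }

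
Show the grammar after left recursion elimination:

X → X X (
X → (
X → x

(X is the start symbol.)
X → ( X'
X → x X'
X' → X ( X'
X' → ε

X is directly left-recursive. The standard transformation for
  A → A α₁ | ... | A α_m | β₁ | ... | β_n
is
  A  → β₁ A' | ... | β_n A'
  A' → α₁ A' | ... | α_m A' | ε

X → ( becomes X → ( X'
X → x becomes X → x X'
X → X X ( becomes X' → X ( X'
Add X' → ε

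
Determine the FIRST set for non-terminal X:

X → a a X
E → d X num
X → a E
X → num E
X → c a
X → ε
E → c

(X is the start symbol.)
{ 'a', 'c', 'num', ε }

To compute FIRST(X), examine every production with X on the left-hand side, reading each right-hand side left to right until a non-nullable symbol is reached.

From X → a a X:
  - a is a terminal: add 'a' and stop
From X → a E:
  - a is a terminal: add 'a' and stop
From X → num E:
  - num is a terminal: add 'num' and stop
From X → c a:
  - c is a terminal: add 'c' and stop
From X → ε:
  - ε-production, so ε ∈ FIRST(X)

Collecting: FIRST(X) = { 'a', 'c', 'num', ε }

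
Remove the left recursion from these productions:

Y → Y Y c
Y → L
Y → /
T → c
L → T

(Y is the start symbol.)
Y is directly left-recursive. The standard transformation for
  A → A α₁ | ... | A α_m | β₁ | ... | β_n
is
  A  → β₁ A' | ... | β_n A'
  A' → α₁ A' | ... | α_m A' | ε

Y → L becomes Y → L Y'
Y → / becomes Y → / Y'
Y → Y Y c becomes Y' → Y c Y'
Add Y' → ε

Productions for other non-terminals are unchanged:
  T → c
  L → T

Resulting grammar:
Y → L Y'
Y → / Y'
Y' → Y c Y'
Y' → ε
T → c
L → T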